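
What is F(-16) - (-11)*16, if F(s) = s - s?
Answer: 176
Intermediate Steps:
F(s) = 0
F(-16) - (-11)*16 = 0 - (-11)*16 = 0 - 1*(-176) = 0 + 176 = 176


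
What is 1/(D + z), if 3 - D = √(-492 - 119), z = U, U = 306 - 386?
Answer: I/(√611 - 77*I) ≈ -0.011774 + 0.0037796*I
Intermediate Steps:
U = -80
z = -80
D = 3 - I*√611 (D = 3 - √(-492 - 119) = 3 - √(-611) = 3 - I*√611 ≈ 3.0 - 24.718*I)
1/(D + z) = 1/((3 - I*√611) - 80) = 1/(-77 - I*√611)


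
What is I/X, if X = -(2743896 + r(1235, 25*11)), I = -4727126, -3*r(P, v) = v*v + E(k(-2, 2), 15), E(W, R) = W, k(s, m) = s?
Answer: 14181378/8156065 ≈ 1.7388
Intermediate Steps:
r(P, v) = ⅔ - v²/3 (r(P, v) = -(v*v - 2)/3 = -(v² - 2)/3 = -(-2 + v²)/3 = ⅔ - v²/3)
X = -8156065/3 (X = -(2743896 + (⅔ - (25*11)²/3)) = -(2743896 + (⅔ - ⅓*275²)) = -(2743896 + (⅔ - ⅓*75625)) = -(2743896 + (⅔ - 75625/3)) = -(2743896 - 75623/3) = -1*8156065/3 = -8156065/3 ≈ -2.7187e+6)
I/X = -4727126/(-8156065/3) = -4727126*(-3/8156065) = 14181378/8156065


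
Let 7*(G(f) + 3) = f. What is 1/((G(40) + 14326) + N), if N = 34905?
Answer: 7/344636 ≈ 2.0311e-5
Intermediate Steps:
G(f) = -3 + f/7
1/((G(40) + 14326) + N) = 1/(((-3 + (⅐)*40) + 14326) + 34905) = 1/(((-3 + 40/7) + 14326) + 34905) = 1/((19/7 + 14326) + 34905) = 1/(100301/7 + 34905) = 1/(344636/7) = 7/344636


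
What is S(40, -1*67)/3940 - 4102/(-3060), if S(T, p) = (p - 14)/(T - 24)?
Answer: 12917111/9645120 ≈ 1.3392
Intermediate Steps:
S(T, p) = (-14 + p)/(-24 + T)
S(40, -1*67)/3940 - 4102/(-3060) = ((-14 - 1*67)/(-24 + 40))/3940 - 4102/(-3060) = ((-14 - 67)/16)*(1/3940) - 4102*(-1/3060) = ((1/16)*(-81))*(1/3940) + 2051/1530 = -81/16*1/3940 + 2051/1530 = -81/63040 + 2051/1530 = 12917111/9645120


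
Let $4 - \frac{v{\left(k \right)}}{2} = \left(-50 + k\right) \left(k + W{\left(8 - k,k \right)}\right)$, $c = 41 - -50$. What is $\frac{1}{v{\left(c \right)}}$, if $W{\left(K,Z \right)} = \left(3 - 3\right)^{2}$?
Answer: $- \frac{1}{7454} \approx -0.00013416$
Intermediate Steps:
$W{\left(K,Z \right)} = 0$ ($W{\left(K,Z \right)} = 0^{2} = 0$)
$c = 91$ ($c = 41 + 50 = 91$)
$v{\left(k \right)} = 8 - 2 k \left(-50 + k\right)$ ($v{\left(k \right)} = 8 - 2 \left(-50 + k\right) \left(k + 0\right) = 8 - 2 \left(-50 + k\right) k = 8 - 2 k \left(-50 + k\right)$)
$\frac{1}{v{\left(c \right)}} = \frac{1}{8 - 2 \cdot 91^{2} + 100 \cdot 91} = \frac{1}{8 - 16562 + 9100} = \frac{1}{-7454} = - \frac{1}{7454}$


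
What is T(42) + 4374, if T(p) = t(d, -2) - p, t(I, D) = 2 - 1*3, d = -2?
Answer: 4331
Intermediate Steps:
t(I, D) = -1 (t(I, D) = 2 - 3 = -1)
T(p) = -1 - p
T(42) + 4374 = (-1 - 1*42) + 4374 = (-1 - 42) + 4374 = -43 + 4374 = 4331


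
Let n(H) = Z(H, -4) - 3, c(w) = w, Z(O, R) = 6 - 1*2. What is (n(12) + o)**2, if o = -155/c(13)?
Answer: 20164/169 ≈ 119.31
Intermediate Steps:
Z(O, R) = 4 (Z(O, R) = 6 - 2 = 4)
n(H) = 1 (n(H) = 4 - 3 = 1)
o = -155/13 ≈ -11.923
(n(12) + o)**2 = (1 - 155/13)**2 = (-142/13)**2 = 20164/169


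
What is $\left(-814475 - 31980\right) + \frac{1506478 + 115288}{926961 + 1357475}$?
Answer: $- \frac{966835326307}{1142218} \approx -8.4645 \cdot 10^{5}$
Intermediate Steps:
$\left(-814475 - 31980\right) + \frac{1506478 + 115288}{926961 + 1357475} = \left(-814475 - 31980\right) + \frac{1621766}{2284436} = -846455 + 1621766 \cdot \frac{1}{2284436} = -846455 + \frac{810883}{1142218} = - \frac{966835326307}{1142218}$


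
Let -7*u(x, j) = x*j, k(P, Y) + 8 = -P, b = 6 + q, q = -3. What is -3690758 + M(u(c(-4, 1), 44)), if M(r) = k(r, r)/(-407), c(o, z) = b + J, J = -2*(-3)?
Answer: -10514969882/2849 ≈ -3.6908e+6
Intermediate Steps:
J = 6
b = 3 (b = 6 - 3 = 3)
k(P, Y) = -8 - P
c(o, z) = 9 (c(o, z) = 3 + 6 = 9)
u(x, j) = -j*x/7 (u(x, j) = -x*j/7 = -j*x/7)
M(r) = 8/407 + r/407 (M(r) = (-8 - r)/(-407) = (-8 - r)*(-1/407) = 8/407 + r/407)
-3690758 + M(u(c(-4, 1), 44)) = -3690758 + (8/407 + (-⅐*44*9)/407) = -3690758 + (8/407 + (1/407)*(-396/7)) = -3690758 + (8/407 - 36/259) = -3690758 - 340/2849 = -10514969882/2849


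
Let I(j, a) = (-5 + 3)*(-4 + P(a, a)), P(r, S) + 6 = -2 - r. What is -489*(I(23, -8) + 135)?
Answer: -69927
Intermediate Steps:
P(r, S) = -8 - r (P(r, S) = -6 + (-2 - r) = -8 - r)
I(j, a) = 24 + 2*a (I(j, a) = (-5 + 3)*(-4 + (-8 - a)) = -2*(-12 - a) = 24 + 2*a)
-489*(I(23, -8) + 135) = -489*((24 + 2*(-8)) + 135) = -489*((24 - 16) + 135) = -489*(8 + 135) = -489*143 = -69927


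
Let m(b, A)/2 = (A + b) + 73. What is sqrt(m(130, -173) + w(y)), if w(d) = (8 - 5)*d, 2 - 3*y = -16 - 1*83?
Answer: sqrt(161) ≈ 12.689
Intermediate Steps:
m(b, A) = 146 + 2*A + 2*b (m(b, A) = 2*((A + b) + 73) = 2*(73 + A + b) = 146 + 2*A + 2*b)
y = 101/3 (y = 2/3 - (-16 - 1*83)/3 = 2/3 - (-16 - 83)/3 = 2/3 - 1/3*(-99) = 2/3 + 33 = 101/3 ≈ 33.667)
w(d) = 3*d
sqrt(m(130, -173) + w(y)) = sqrt((146 + 2*(-173) + 2*130) + 3*(101/3)) = sqrt((146 - 346 + 260) + 101) = sqrt(60 + 101) = sqrt(161)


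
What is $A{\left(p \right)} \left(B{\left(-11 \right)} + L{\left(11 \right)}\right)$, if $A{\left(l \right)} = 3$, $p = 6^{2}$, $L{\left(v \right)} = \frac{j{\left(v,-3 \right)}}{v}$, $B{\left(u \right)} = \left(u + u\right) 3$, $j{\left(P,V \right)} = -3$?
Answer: $- \frac{2187}{11} \approx -198.82$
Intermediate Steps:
$B{\left(u \right)} = 6 u$ ($B{\left(u \right)} = 2 u 3 = 6 u$)
$L{\left(v \right)} = - \frac{3}{v}$
$p = 36$
$A{\left(p \right)} \left(B{\left(-11 \right)} + L{\left(11 \right)}\right) = 3 \left(6 \left(-11\right) - \frac{3}{11}\right) = 3 \left(-66 - \frac{3}{11}\right) = 3 \left(- \frac{729}{11}\right) = - \frac{2187}{11}$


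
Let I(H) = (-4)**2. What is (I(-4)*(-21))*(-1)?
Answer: 336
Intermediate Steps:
I(H) = 16
(I(-4)*(-21))*(-1) = (16*(-21))*(-1) = -336*(-1) = 336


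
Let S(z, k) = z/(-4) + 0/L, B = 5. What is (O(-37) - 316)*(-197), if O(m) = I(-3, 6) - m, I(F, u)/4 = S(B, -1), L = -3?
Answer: 55948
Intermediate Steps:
S(z, k) = -z/4 (S(z, k) = z/(-4) + 0/(-3) = z*(-¼) + 0*(-⅓) = -z/4 + 0 = -z/4)
I(F, u) = -5 (I(F, u) = 4*(-¼*5) = 4*(-5/4) = -5)
O(m) = -5 - m
(O(-37) - 316)*(-197) = ((-5 - 1*(-37)) - 316)*(-197) = ((-5 + 37) - 316)*(-197) = (32 - 316)*(-197) = -284*(-197) = 55948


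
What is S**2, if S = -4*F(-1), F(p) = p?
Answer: 16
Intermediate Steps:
S = 4 (S = -4*(-1) = 4)
S**2 = 4**2 = 16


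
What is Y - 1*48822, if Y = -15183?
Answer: -64005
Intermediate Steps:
Y - 1*48822 = -15183 - 1*48822 = -15183 - 48822 = -64005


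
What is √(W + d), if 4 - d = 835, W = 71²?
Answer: √4210 ≈ 64.885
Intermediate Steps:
W = 5041
d = -831 (d = 4 - 1*835 = 4 - 835 = -831)
√(W + d) = √(5041 - 831) = √4210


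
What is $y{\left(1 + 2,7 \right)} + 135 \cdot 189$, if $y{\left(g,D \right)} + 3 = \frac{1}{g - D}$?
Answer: $\frac{102047}{4} \approx 25512.0$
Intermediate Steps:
$y{\left(g,D \right)} = -3 + \frac{1}{g - D}$
$y{\left(1 + 2,7 \right)} + 135 \cdot 189 = \frac{-1 - 21 + 3 \left(1 + 2\right)}{7 - \left(1 + 2\right)} + 135 \cdot 189 = \frac{-1 - 21 + 3 \cdot 3}{7 - 3} + 25515 = \frac{-1 - 21 + 9}{7 - 3} + 25515 = \frac{1}{4} \left(-13\right) + 25515 = - \frac{13}{4} + 25515 = \frac{102047}{4}$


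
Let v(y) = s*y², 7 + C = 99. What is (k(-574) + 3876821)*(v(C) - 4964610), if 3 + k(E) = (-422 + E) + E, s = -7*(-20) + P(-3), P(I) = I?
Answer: -14745481400416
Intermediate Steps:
C = 92 (C = -7 + 99 = 92)
s = 137 (s = -7*(-20) - 3 = 140 - 3 = 137)
k(E) = -425 + 2*E (k(E) = -3 + ((-422 + E) + E) = -3 + (-422 + 2*E) = -425 + 2*E)
v(y) = 137*y²
(k(-574) + 3876821)*(v(C) - 4964610) = ((-425 + 2*(-574)) + 3876821)*(137*92² - 4964610) = ((-425 - 1148) + 3876821)*(137*8464 - 4964610) = (-1573 + 3876821)*(1159568 - 4964610) = 3875248*(-3805042) = -14745481400416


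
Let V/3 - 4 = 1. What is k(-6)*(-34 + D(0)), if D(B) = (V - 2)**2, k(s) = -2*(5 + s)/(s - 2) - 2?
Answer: -1215/4 ≈ -303.75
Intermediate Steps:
V = 15 (V = 12 + 3*1 = 12 + 3 = 15)
k(s) = -2 - 2*(5 + s)/(-2 + s) (k(s) = -2*(5 + s)/(-2 + s) - 2 = -2 - 2*(5 + s)/(-2 + s))
D(B) = 169 (D(B) = (15 - 2)**2 = 13**2 = 169)
k(-6)*(-34 + D(0)) = (2*(-3 - 2*(-6))/(-2 - 6))*(-34 + 169) = (2*(-3 + 12)/(-8))*135 = (2*(-1/8)*9)*135 = -9/4*135 = -1215/4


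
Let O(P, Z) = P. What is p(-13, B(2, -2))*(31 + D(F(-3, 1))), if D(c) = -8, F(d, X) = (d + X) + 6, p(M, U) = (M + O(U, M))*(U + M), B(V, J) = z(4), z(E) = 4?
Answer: 1863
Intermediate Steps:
B(V, J) = 4
p(M, U) = (M + U)² (p(M, U) = (M + U)*(U + M) = (M + U)*(M + U) = (M + U)²)
F(d, X) = 6 + X + d (F(d, X) = (X + d) + 6 = 6 + X + d)
p(-13, B(2, -2))*(31 + D(F(-3, 1))) = ((-13)² + 4² + 2*(-13)*4)*(31 - 8) = (169 + 16 - 104)*23 = 81*23 = 1863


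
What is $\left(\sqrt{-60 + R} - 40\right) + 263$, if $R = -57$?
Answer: $223 + 3 i \sqrt{13} \approx 223.0 + 10.817 i$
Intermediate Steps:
$\left(\sqrt{-60 + R} - 40\right) + 263 = \left(\sqrt{-60 - 57} - 40\right) + 263 = \left(\sqrt{-117} - 40\right) + 263 = \left(3 i \sqrt{13} - 40\right) + 263 = \left(-40 + 3 i \sqrt{13}\right) + 263 = 223 + 3 i \sqrt{13}$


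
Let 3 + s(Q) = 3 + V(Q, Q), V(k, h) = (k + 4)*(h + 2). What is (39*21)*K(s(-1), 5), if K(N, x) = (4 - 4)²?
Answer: 0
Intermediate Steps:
V(k, h) = (2 + h)*(4 + k) (V(k, h) = (4 + k)*(2 + h) = (2 + h)*(4 + k))
s(Q) = 8 + Q² + 6*Q (s(Q) = -3 + (3 + (8 + 2*Q + 4*Q + Q*Q)) = -3 + (3 + (8 + 2*Q + 4*Q + Q²)) = -3 + (3 + (8 + Q² + 6*Q)) = -3 + (11 + Q² + 6*Q) = 8 + Q² + 6*Q)
K(N, x) = 0 (K(N, x) = 0² = 0)
(39*21)*K(s(-1), 5) = (39*21)*0 = 819*0 = 0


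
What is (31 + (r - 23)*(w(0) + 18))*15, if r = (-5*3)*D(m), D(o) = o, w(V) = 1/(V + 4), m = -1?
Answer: -1725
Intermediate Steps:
w(V) = 1/(4 + V)
r = 15 (r = -5*3*(-1) = -15*(-1) = 15)
(31 + (r - 23)*(w(0) + 18))*15 = (31 + (15 - 23)*(1/(4 + 0) + 18))*15 = (31 - 8*(1/4 + 18))*15 = (31 - 8*(¼ + 18))*15 = (31 - 8*73/4)*15 = (31 - 146)*15 = -115*15 = -1725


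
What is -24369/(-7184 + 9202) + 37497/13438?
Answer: -62950419/6779471 ≈ -9.2854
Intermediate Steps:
-24369/(-7184 + 9202) + 37497/13438 = -24369/2018 + 37497*(1/13438) = -24369*1/2018 + 37497/13438 = -24369/2018 + 37497/13438 = -62950419/6779471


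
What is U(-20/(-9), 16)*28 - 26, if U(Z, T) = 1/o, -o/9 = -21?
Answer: -698/27 ≈ -25.852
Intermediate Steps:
o = 189 (o = -9*(-21) = 189)
U(Z, T) = 1/189
U(-20/(-9), 16)*28 - 26 = (1/189)*28 - 26 = 4/27 - 26 = -698/27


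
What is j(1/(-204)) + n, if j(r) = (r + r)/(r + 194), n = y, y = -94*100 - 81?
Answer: -375210577/39575 ≈ -9481.0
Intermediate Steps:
y = -9481 (y = -9400 - 81 = -9481)
n = -9481
j(r) = 2*r/(194 + r) (j(r) = (2*r)/(194 + r) = 2*r/(194 + r))
j(1/(-204)) + n = 2/(-204*(194 + 1/(-204))) - 9481 = 2*(-1/204)/(194 - 1/204) - 9481 = 2*(-1/204)/(39575/204) - 9481 = 2*(-1/204)*(204/39575) - 9481 = -2/39575 - 9481 = -375210577/39575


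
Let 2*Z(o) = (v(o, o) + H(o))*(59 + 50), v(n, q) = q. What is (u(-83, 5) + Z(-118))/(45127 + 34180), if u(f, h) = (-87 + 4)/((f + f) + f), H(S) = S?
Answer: -38585/237921 ≈ -0.16218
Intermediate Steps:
Z(o) = 109*o (Z(o) = ((o + o)*(59 + 50))/2 = ((2*o)*109)/2 = (218*o)/2 = 109*o)
u(f, h) = -83/(3*f) (u(f, h) = -83/(2*f + f) = -83*1/(3*f) = -83/(3*f))
(u(-83, 5) + Z(-118))/(45127 + 34180) = (-83/3/(-83) + 109*(-118))/(45127 + 34180) = (-83/3*(-1/83) - 12862)/79307 = (1/3 - 12862)*(1/79307) = -38585/3*1/79307 = -38585/237921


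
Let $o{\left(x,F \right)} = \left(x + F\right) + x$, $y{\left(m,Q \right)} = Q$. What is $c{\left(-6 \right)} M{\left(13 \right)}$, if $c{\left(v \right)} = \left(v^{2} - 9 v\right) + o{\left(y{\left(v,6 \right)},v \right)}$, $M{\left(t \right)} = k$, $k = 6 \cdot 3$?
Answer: $1728$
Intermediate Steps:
$o{\left(x,F \right)} = F + 2 x$ ($o{\left(x,F \right)} = \left(F + x\right) + x = F + 2 x$)
$k = 18$
$M{\left(t \right)} = 18$
$c{\left(v \right)} = 12 + v^{2} - 8 v$ ($c{\left(v \right)} = \left(v^{2} - 9 v\right) + \left(v + 2 \cdot 6\right) = \left(v^{2} - 9 v\right) + \left(v + 12\right) = \left(v^{2} - 9 v\right) + \left(12 + v\right) = 12 + v^{2} - 8 v$)
$c{\left(-6 \right)} M{\left(13 \right)} = \left(12 + \left(-6\right)^{2} - -48\right) 18 = \left(12 + 36 + 48\right) 18 = 96 \cdot 18 = 1728$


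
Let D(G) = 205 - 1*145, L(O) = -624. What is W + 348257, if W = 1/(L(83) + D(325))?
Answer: 196416947/564 ≈ 3.4826e+5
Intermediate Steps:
D(G) = 60 (D(G) = 205 - 145 = 60)
W = -1/564 (W = 1/(-624 + 60) = 1/(-564) = -1/564 ≈ -0.0017731)
W + 348257 = -1/564 + 348257 = 196416947/564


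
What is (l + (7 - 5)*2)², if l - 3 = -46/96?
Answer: 97969/2304 ≈ 42.521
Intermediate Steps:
l = 121/48 (l = 3 - 46/96 = 3 - 46*1/96 = 3 - 23/48 = 121/48 ≈ 2.5208)
(l + (7 - 5)*2)² = (121/48 + (7 - 5)*2)² = (121/48 + 2*2)² = (121/48 + 4)² = (313/48)² = 97969/2304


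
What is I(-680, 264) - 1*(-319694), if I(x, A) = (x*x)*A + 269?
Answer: 122393563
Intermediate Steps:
I(x, A) = 269 + A*x**2 (I(x, A) = x**2*A + 269 = A*x**2 + 269 = 269 + A*x**2)
I(-680, 264) - 1*(-319694) = (269 + 264*(-680)**2) - 1*(-319694) = (269 + 264*462400) + 319694 = (269 + 122073600) + 319694 = 122073869 + 319694 = 122393563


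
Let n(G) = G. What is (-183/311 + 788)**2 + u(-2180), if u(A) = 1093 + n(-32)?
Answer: 60071284206/96721 ≈ 6.2108e+5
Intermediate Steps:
u(A) = 1061 (u(A) = 1093 - 32 = 1061)
(-183/311 + 788)**2 + u(-2180) = (-183/311 + 788)**2 + 1061 = (244885/311)**2 + 1061 = 59968663225/96721 + 1061 = 60071284206/96721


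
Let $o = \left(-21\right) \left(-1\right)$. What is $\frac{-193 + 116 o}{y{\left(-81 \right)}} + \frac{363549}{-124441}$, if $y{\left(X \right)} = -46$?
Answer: $- \frac{295844417}{5724286} \approx -51.682$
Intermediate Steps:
$o = 21$
$\frac{-193 + 116 o}{y{\left(-81 \right)}} + \frac{363549}{-124441} = \frac{-193 + 116 \cdot 21}{-46} + \frac{363549}{-124441} = \left(-193 + 2436\right) \left(- \frac{1}{46}\right) + 363549 \left(- \frac{1}{124441}\right) = 2243 \left(- \frac{1}{46}\right) - \frac{363549}{124441} = - \frac{2243}{46} - \frac{363549}{124441} = - \frac{295844417}{5724286}$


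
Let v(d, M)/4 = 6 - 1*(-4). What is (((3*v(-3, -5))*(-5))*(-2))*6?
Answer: 7200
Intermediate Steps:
v(d, M) = 40 (v(d, M) = 4*(6 - 1*(-4)) = 4*(6 + 4) = 4*10 = 40)
(((3*v(-3, -5))*(-5))*(-2))*6 = (((3*40)*(-5))*(-2))*6 = ((120*(-5))*(-2))*6 = -600*(-2)*6 = 1200*6 = 7200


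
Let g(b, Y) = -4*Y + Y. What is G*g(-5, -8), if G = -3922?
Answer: -94128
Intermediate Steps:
g(b, Y) = -3*Y
G*g(-5, -8) = -(-11766)*(-8) = -3922*24 = -94128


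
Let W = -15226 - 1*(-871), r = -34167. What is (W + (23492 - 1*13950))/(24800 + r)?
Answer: 4813/9367 ≈ 0.51383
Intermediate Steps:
W = -14355 (W = -15226 + 871 = -14355)
(W + (23492 - 1*13950))/(24800 + r) = (-14355 + (23492 - 1*13950))/(24800 - 34167) = (-14355 + (23492 - 13950))/(-9367) = (-14355 + 9542)*(-1/9367) = -4813*(-1/9367) = 4813/9367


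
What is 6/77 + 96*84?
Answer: 620934/77 ≈ 8064.1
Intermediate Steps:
6/77 + 96*84 = 6*(1/77) + 8064 = 6/77 + 8064 = 620934/77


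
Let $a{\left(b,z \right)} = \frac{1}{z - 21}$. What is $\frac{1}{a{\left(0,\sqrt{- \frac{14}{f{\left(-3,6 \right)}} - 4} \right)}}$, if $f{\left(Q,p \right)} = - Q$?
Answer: $-21 + \frac{i \sqrt{78}}{3} \approx -21.0 + 2.9439 i$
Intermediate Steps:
$a{\left(b,z \right)} = \frac{1}{-21 + z}$
$\frac{1}{a{\left(0,\sqrt{- \frac{14}{f{\left(-3,6 \right)}} - 4} \right)}} = \frac{1}{\frac{1}{-21 + \sqrt{- \frac{14}{\left(-1\right) \left(-3\right)} - 4}}} = \frac{1}{\frac{1}{-21 + \sqrt{- \frac{14}{3} - 4}}} = \frac{1}{\frac{1}{-21 + \sqrt{- \frac{26}{3}}}} = \frac{1}{\frac{1}{-21 + \frac{i \sqrt{78}}{3}}} = -21 + \frac{i \sqrt{78}}{3}$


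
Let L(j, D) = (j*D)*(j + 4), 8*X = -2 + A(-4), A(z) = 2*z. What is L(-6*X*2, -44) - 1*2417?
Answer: -14957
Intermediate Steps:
X = -5/4 (X = (-2 + 2*(-4))/8 = (-2 - 8)/8 = (⅛)*(-10) = -5/4 ≈ -1.2500)
L(j, D) = D*j*(4 + j) (L(j, D) = (D*j)*(4 + j) = D*j*(4 + j))
L(-6*X*2, -44) - 1*2417 = -44*-6*(-5/4)*2*(4 - 6*(-5/4)*2) - 1*2417 = -44*(15/2)*2*(4 + (15/2)*2) - 2417 = -44*15*(4 + 15) - 2417 = -44*15*19 - 2417 = -12540 - 2417 = -14957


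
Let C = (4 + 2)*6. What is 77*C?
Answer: 2772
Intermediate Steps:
C = 36 (C = 6*6 = 36)
77*C = 77*36 = 2772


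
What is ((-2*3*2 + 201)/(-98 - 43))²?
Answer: 3969/2209 ≈ 1.7967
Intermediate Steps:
((-2*3*2 + 201)/(-98 - 43))² = ((-6*2 + 201)/(-141))² = ((-12 + 201)*(-1/141))² = (189*(-1/141))² = (-63/47)² = 3969/2209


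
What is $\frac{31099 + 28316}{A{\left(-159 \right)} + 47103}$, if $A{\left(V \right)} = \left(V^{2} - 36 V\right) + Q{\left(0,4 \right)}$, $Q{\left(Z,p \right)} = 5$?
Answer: $\frac{59415}{78113} \approx 0.76063$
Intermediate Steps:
$A{\left(V \right)} = 5 + V^{2} - 36 V$ ($A{\left(V \right)} = \left(V^{2} - 36 V\right) + 5 = 5 + V^{2} - 36 V$)
$\frac{31099 + 28316}{A{\left(-159 \right)} + 47103} = \frac{31099 + 28316}{\left(5 + \left(-159\right)^{2} - -5724\right) + 47103} = \frac{59415}{\left(5 + 25281 + 5724\right) + 47103} = \frac{59415}{31010 + 47103} = \frac{59415}{78113}$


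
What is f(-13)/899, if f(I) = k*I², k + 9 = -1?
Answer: -1690/899 ≈ -1.8799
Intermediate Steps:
k = -10 (k = -9 - 1 = -10)
f(I) = -10*I²
f(-13)/899 = -10*(-13)²/899 = -10*169*(1/899) = -1690*1/899 = -1690/899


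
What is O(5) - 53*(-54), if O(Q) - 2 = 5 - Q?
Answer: 2864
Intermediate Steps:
O(Q) = 7 - Q (O(Q) = 2 + (5 - Q) = 7 - Q)
O(5) - 53*(-54) = (7 - 1*5) - 53*(-54) = (7 - 5) + 2862 = 2 + 2862 = 2864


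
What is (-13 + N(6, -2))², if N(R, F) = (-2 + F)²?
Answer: 9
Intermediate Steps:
(-13 + N(6, -2))² = (-13 + (-2 - 2)²)² = (-13 + (-4)²)² = (-13 + 16)² = 3² = 9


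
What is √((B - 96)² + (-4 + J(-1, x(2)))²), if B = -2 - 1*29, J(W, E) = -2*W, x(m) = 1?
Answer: √16133 ≈ 127.02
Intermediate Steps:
B = -31 (B = -2 - 29 = -31)
√((B - 96)² + (-4 + J(-1, x(2)))²) = √((-31 - 96)² + (-4 - 2*(-1))²) = √((-127)² + (-4 + 2)²) = √(16129 + (-2)²) = √(16129 + 4) = √16133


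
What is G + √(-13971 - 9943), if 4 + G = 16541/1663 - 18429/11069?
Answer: 78813914/18407747 + I*√23914 ≈ 4.2816 + 154.64*I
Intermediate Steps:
G = 78813914/18407747 (G = -4 + (16541/1663 - 18429/11069) = -4 + 152444902/18407747 = 78813914/18407747 ≈ 4.2816)
G + √(-13971 - 9943) = 78813914/18407747 + √(-13971 - 9943) = 78813914/18407747 + √(-23914) = 78813914/18407747 + I*√23914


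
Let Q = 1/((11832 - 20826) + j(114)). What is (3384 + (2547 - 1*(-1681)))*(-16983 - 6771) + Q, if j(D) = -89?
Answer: -1642346714185/9083 ≈ -1.8082e+8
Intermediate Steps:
Q = -1/9083 (Q = 1/((11832 - 20826) - 89) = 1/(-8994 - 89) = 1/(-9083) = -1/9083 ≈ -0.00011010)
(3384 + (2547 - 1*(-1681)))*(-16983 - 6771) + Q = (3384 + (2547 - 1*(-1681)))*(-16983 - 6771) - 1/9083 = (3384 + (2547 + 1681))*(-23754) - 1/9083 = (3384 + 4228)*(-23754) - 1/9083 = 7612*(-23754) - 1/9083 = -180815448 - 1/9083 = -1642346714185/9083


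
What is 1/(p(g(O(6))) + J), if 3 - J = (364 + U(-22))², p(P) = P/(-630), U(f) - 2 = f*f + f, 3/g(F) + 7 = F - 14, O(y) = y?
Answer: -3150/2159580149 ≈ -1.4586e-6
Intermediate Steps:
g(F) = 3/(-21 + F) (g(F) = 3/(-7 + (F - 14)) = 3/(-7 + (-14 + F)) = 3/(-21 + F))
U(f) = 2 + f + f² (U(f) = 2 + (f*f + f) = 2 + (f² + f) = 2 + (f + f²) = 2 + f + f²)
p(P) = -P/630 (p(P) = P*(-1/630) = -P/630)
J = -685581 (J = 3 - (364 + (2 - 22 + (-22)²))² = 3 - (364 + (2 - 22 + 484))² = 3 - (364 + 464)² = 3 - 1*828² = 3 - 1*685584 = 3 - 685584 = -685581)
1/(p(g(O(6))) + J) = 1/(-1/(210*(-21 + 6)) - 685581) = 1/(-1/(210*(-15)) - 685581) = 1/(-(-1)/(210*15) - 685581) = 1/(-1/630*(-⅕) - 685581) = 1/(1/3150 - 685581) = 1/(-2159580149/3150) = -3150/2159580149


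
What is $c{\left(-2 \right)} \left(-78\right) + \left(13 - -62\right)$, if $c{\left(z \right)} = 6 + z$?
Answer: $-237$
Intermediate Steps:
$c{\left(-2 \right)} \left(-78\right) + \left(13 - -62\right) = \left(6 - 2\right) \left(-78\right) + \left(13 - -62\right) = 4 \left(-78\right) + \left(13 + 62\right) = -312 + 75 = -237$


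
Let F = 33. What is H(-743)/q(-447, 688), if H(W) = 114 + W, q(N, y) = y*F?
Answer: -629/22704 ≈ -0.027704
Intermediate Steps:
q(N, y) = 33*y (q(N, y) = y*33 = 33*y)
H(-743)/q(-447, 688) = (114 - 743)/((33*688)) = -629/22704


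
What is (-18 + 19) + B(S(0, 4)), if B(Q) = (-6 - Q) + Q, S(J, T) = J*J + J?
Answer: -5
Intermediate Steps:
S(J, T) = J + J² (S(J, T) = J² + J = J + J²)
B(Q) = -6
(-18 + 19) + B(S(0, 4)) = (-18 + 19) - 6 = 1 - 6 = -5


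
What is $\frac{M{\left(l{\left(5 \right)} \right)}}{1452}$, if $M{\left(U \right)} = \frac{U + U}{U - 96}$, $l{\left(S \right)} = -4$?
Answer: $\frac{1}{18150} \approx 5.5096 \cdot 10^{-5}$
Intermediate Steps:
$M{\left(U \right)} = \frac{2 U}{-96 + U}$
$\frac{M{\left(l{\left(5 \right)} \right)}}{1452} = \frac{2 \left(-4\right) \frac{1}{-96 - 4}}{1452} = 2 \left(-4\right) \frac{1}{-100} \cdot \frac{1}{1452} = 2 \left(-4\right) \left(- \frac{1}{100}\right) \frac{1}{1452} = \frac{2}{25} \cdot \frac{1}{1452} = \frac{1}{18150}$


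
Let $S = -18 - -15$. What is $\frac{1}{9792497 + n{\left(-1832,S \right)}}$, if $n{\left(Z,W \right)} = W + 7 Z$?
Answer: $\frac{1}{9779670} \approx 1.0225 \cdot 10^{-7}$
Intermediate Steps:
$S = -3$ ($S = -18 + 15 = -3$)
$\frac{1}{9792497 + n{\left(-1832,S \right)}} = \frac{1}{9792497 + \left(-3 + 7 \left(-1832\right)\right)} = \frac{1}{9792497 - 12827} = \frac{1}{9779670}$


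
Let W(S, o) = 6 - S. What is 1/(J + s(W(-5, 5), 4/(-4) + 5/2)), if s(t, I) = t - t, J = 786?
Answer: 1/786 ≈ 0.0012723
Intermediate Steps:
s(t, I) = 0
1/(J + s(W(-5, 5), 4/(-4) + 5/2)) = 1/(786 + 0) = 1/786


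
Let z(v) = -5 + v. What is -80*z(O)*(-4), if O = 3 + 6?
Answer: 1280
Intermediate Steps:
O = 9
-80*z(O)*(-4) = -80*(-5 + 9)*(-4) = -80*4*(-4) = -320*(-4) = 1280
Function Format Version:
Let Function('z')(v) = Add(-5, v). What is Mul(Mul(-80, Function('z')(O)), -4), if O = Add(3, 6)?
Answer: 1280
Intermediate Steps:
O = 9
Mul(Mul(-80, Function('z')(O)), -4) = Mul(Mul(-80, Add(-5, 9)), -4) = Mul(Mul(-80, 4), -4) = Mul(-320, -4) = 1280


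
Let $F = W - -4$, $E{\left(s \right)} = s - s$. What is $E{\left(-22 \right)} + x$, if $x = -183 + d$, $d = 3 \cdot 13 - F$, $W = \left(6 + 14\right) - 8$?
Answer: $-160$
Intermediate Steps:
$E{\left(s \right)} = 0$
$W = 12$ ($W = 20 - 8 = 12$)
$F = 16$ ($F = 12 - -4 = 12 + 4 = 16$)
$d = 23$ ($d = 3 \cdot 13 - 16 = 39 - 16 = 23$)
$x = -160$ ($x = -183 + 23 = -160$)
$E{\left(-22 \right)} + x = 0 - 160 = -160$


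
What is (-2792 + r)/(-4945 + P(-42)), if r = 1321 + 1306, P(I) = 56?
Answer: 165/4889 ≈ 0.033749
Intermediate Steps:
r = 2627
(-2792 + r)/(-4945 + P(-42)) = (-2792 + 2627)/(-4945 + 56) = -165/(-4889) = -165*(-1/4889) = 165/4889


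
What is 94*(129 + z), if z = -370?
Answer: -22654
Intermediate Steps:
94*(129 + z) = 94*(129 - 370) = 94*(-241) = -22654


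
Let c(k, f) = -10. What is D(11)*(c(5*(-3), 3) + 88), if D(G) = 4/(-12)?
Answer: -26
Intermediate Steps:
D(G) = -⅓ (D(G) = 4*(-1/12) = -⅓)
D(11)*(c(5*(-3), 3) + 88) = -(-10 + 88)/3 = -⅓*78 = -26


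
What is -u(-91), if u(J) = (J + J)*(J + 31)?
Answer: -10920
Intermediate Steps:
u(J) = 2*J*(31 + J) (u(J) = (2*J)*(31 + J) = 2*J*(31 + J))
-u(-91) = -2*(-91)*(31 - 91) = -2*(-91)*(-60) = -1*10920 = -10920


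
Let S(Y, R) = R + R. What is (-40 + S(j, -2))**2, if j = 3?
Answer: 1936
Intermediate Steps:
S(Y, R) = 2*R
(-40 + S(j, -2))**2 = (-40 + 2*(-2))**2 = (-40 - 4)**2 = (-44)**2 = 1936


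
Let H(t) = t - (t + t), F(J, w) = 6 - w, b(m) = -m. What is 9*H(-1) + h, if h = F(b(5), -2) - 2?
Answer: 15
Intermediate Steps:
h = 6 (h = (6 - 1*(-2)) - 2 = (6 + 2) - 2 = 8 - 2 = 6)
H(t) = -t (H(t) = t - 2*t = -t)
9*H(-1) + h = 9*(-1*(-1)) + 6 = 9*1 + 6 = 9 + 6 = 15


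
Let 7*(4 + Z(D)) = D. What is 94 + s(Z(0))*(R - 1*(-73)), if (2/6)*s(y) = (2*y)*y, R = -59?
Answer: 1438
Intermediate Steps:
Z(D) = -4 + D/7
s(y) = 6*y**2 (s(y) = 3*((2*y)*y) = 3*(2*y**2) = 6*y**2)
94 + s(Z(0))*(R - 1*(-73)) = 94 + (6*(-4 + (1/7)*0)**2)*(-59 - 1*(-73)) = 94 + (6*(-4 + 0)**2)*(-59 + 73) = 94 + (6*(-4)**2)*14 = 94 + (6*16)*14 = 94 + 96*14 = 94 + 1344 = 1438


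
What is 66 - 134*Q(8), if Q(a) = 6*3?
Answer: -2346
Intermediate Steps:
Q(a) = 18
66 - 134*Q(8) = 66 - 134*18 = 66 - 2412 = -2346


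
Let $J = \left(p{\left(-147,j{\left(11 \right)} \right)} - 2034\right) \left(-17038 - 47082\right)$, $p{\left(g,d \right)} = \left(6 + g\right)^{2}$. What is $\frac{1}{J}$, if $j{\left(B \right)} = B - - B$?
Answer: $- \frac{1}{1144349640} \approx -8.7386 \cdot 10^{-10}$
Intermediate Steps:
$j{\left(B \right)} = 2 B$ ($j{\left(B \right)} = B + B = 2 B$)
$J = -1144349640$ ($J = \left(\left(6 - 147\right)^{2} - 2034\right) \left(-17038 - 47082\right) = \left(\left(-141\right)^{2} - 2034\right) \left(-64120\right) = \left(19881 - 2034\right) \left(-64120\right) = 17847 \left(-64120\right) = -1144349640$)
$\frac{1}{J} = \frac{1}{-1144349640} = - \frac{1}{1144349640}$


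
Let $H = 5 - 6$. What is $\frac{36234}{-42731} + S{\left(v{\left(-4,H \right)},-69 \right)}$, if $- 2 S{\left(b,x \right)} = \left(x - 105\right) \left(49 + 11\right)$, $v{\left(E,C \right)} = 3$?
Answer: $\frac{223019586}{42731} \approx 5219.1$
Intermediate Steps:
$H = -1$ ($H = 5 - 6 = -1$)
$S{\left(b,x \right)} = 3150 - 30 x$ ($S{\left(b,x \right)} = - \frac{\left(x - 105\right) \left(49 + 11\right)}{2} = - \frac{\left(-105 + x\right) 60}{2} = - \frac{-6300 + 60 x}{2} = 3150 - 30 x$)
$\frac{36234}{-42731} + S{\left(v{\left(-4,H \right)},-69 \right)} = \frac{36234}{-42731} + \left(3150 - -2070\right) = 36234 \left(- \frac{1}{42731}\right) + \left(3150 + 2070\right) = - \frac{36234}{42731} + 5220 = \frac{223019586}{42731}$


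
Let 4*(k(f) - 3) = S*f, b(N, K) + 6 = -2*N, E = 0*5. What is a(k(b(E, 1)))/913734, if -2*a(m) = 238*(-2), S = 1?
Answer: 119/456867 ≈ 0.00026047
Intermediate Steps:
E = 0
b(N, K) = -6 - 2*N
k(f) = 3 + f/4 (k(f) = 3 + (1*f)/4 = 3 + f/4)
a(m) = 238 (a(m) = -119*(-2) = -½*(-476) = 238)
a(k(b(E, 1)))/913734 = 238/913734 = 238*(1/913734) = 119/456867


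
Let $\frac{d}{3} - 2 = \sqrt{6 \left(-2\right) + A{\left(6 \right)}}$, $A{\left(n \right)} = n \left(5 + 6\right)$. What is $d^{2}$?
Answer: $522 + 108 \sqrt{6} \approx 786.54$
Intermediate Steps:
$A{\left(n \right)} = 11 n$ ($A{\left(n \right)} = n 11 = 11 n$)
$d = 6 + 9 \sqrt{6}$ ($d = 6 + 3 \sqrt{6 \left(-2\right) + 11 \cdot 6} = 6 + 3 \sqrt{-12 + 66} = 6 + 3 \sqrt{54} = 6 + 3 \cdot 3 \sqrt{6} = 6 + 9 \sqrt{6} \approx 28.045$)
$d^{2} = \left(6 + 9 \sqrt{6}\right)^{2}$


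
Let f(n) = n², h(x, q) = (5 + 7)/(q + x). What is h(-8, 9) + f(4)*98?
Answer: 1580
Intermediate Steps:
h(x, q) = 12/(q + x)
h(-8, 9) + f(4)*98 = 12/(9 - 8) + 4²*98 = 12/1 + 16*98 = 12*1 + 1568 = 12 + 1568 = 1580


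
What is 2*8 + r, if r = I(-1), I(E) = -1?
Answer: 15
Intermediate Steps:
r = -1
2*8 + r = 2*8 - 1 = 16 - 1 = 15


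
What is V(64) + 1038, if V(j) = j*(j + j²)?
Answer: 267278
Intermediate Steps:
V(64) + 1038 = 64²*(1 + 64) + 1038 = 4096*65 + 1038 = 266240 + 1038 = 267278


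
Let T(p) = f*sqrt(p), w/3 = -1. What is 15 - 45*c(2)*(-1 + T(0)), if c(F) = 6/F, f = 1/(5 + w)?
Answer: 150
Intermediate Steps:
w = -3 (w = 3*(-1) = -3)
f = 1/2 (f = 1/(5 - 3) = 1/2 ≈ 0.50000)
T(p) = sqrt(p)/2
15 - 45*c(2)*(-1 + T(0)) = 15 - 45*6/2*(-1 + sqrt(0)/2) = 15 - 45*6*(1/2)*(-1 + (1/2)*0) = 15 - 135*(-1 + 0) = 15 - 135*(-1) = 15 - 45*(-3) = 15 + 135 = 150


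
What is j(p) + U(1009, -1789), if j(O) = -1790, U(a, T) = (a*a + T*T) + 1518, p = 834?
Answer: 4218330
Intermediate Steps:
U(a, T) = 1518 + T**2 + a**2 (U(a, T) = (a**2 + T**2) + 1518 = (T**2 + a**2) + 1518 = 1518 + T**2 + a**2)
j(p) + U(1009, -1789) = -1790 + (1518 + (-1789)**2 + 1009**2) = -1790 + (1518 + 3200521 + 1018081) = -1790 + 4220120 = 4218330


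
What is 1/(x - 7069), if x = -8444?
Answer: -1/15513 ≈ -6.4462e-5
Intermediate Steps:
1/(x - 7069) = 1/(-8444 - 7069) = 1/(-15513) = -1/15513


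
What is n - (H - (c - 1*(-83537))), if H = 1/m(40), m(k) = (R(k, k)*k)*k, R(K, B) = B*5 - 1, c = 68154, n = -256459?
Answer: -33358131201/318400 ≈ -1.0477e+5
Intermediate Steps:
R(K, B) = -1 + 5*B (R(K, B) = 5*B - 1 = -1 + 5*B)
m(k) = k²*(-1 + 5*k) (m(k) = ((-1 + 5*k)*k)*k = (k*(-1 + 5*k))*k = k²*(-1 + 5*k))
H = 1/318400 (H = 1/(40²*(-1 + 5*40)) = 1/(1600*(-1 + 200)) = 1/(1600*199) = 1/318400 ≈ 3.1407e-6)
n - (H - (c - 1*(-83537))) = -256459 - (1/318400 - (68154 - 1*(-83537))) = -256459 - (1/318400 - (68154 + 83537)) = -256459 - (1/318400 - 1*151691) = -256459 - (1/318400 - 151691) = -256459 - 1*(-48298414399/318400) = -256459 + 48298414399/318400 = -33358131201/318400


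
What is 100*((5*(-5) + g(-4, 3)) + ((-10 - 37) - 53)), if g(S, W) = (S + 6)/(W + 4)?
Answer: -87300/7 ≈ -12471.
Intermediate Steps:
g(S, W) = (6 + S)/(4 + W)
100*((5*(-5) + g(-4, 3)) + ((-10 - 37) - 53)) = 100*((5*(-5) + (6 - 4)/(4 + 3)) + ((-10 - 37) - 53)) = 100*((-25 + 2/7) + (-47 - 53)) = 100*((-25 + (⅐)*2) - 100) = 100*((-25 + 2/7) - 100) = 100*(-173/7 - 100) = 100*(-873/7) = -87300/7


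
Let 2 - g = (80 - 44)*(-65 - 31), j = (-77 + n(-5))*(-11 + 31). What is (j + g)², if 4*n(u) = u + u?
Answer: 3489424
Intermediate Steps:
n(u) = u/2 (n(u) = (u + u)/4 = (2*u)/4 = u/2)
j = -1590 (j = (-77 + (½)*(-5))*(-11 + 31) = (-77 - 5/2)*20 = -159/2*20 = -1590)
g = 3458 (g = 2 - (80 - 44)*(-65 - 31) = 2 - 36*(-96) = 2 - 1*(-3456) = 2 + 3456 = 3458)
(j + g)² = (-1590 + 3458)² = 1868² = 3489424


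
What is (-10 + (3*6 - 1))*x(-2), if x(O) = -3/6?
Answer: -7/2 ≈ -3.5000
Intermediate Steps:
x(O) = -1/2 (x(O) = -3*1/6 = -1/2)
(-10 + (3*6 - 1))*x(-2) = (-10 + (3*6 - 1))*(-1/2) = (-10 + (18 - 1))*(-1/2) = (-10 + 17)*(-1/2) = 7*(-1/2) = -7/2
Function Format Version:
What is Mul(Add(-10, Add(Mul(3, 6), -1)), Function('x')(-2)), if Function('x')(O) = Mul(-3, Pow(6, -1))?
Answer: Rational(-7, 2) ≈ -3.5000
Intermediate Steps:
Function('x')(O) = Rational(-1, 2) (Function('x')(O) = Mul(-3, Rational(1, 6)) = Rational(-1, 2))
Mul(Add(-10, Add(Mul(3, 6), -1)), Function('x')(-2)) = Mul(Add(-10, Add(Mul(3, 6), -1)), Rational(-1, 2)) = Mul(Add(-10, Add(18, -1)), Rational(-1, 2)) = Mul(Add(-10, 17), Rational(-1, 2)) = Mul(7, Rational(-1, 2)) = Rational(-7, 2)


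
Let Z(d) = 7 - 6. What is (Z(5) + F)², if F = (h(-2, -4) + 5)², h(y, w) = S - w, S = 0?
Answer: 6724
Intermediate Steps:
h(y, w) = -w (h(y, w) = 0 - w = -w)
Z(d) = 1
F = 81 (F = (-1*(-4) + 5)² = (4 + 5)² = 9² = 81)
(Z(5) + F)² = (1 + 81)² = 82² = 6724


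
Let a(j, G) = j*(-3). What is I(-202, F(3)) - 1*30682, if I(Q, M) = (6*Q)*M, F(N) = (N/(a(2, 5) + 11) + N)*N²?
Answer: -349754/5 ≈ -69951.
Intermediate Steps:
a(j, G) = -3*j
F(N) = 6*N³/5 (F(N) = (N/(-3*2 + 11) + N)*N² = (N/(-6 + 11) + N)*N² = (N/5 + N)*N² = (6*N/5)*N² = 6*N³/5)
I(Q, M) = 6*M*Q
I(-202, F(3)) - 1*30682 = 6*((6/5)*3³)*(-202) - 1*30682 = 6*((6/5)*27)*(-202) - 30682 = 6*(162/5)*(-202) - 30682 = -196344/5 - 30682 = -349754/5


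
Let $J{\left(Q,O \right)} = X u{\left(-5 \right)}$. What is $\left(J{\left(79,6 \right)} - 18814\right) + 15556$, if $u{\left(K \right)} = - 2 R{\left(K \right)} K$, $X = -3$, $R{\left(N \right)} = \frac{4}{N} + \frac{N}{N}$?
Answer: $-3264$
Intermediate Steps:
$R{\left(N \right)} = 1 + \frac{4}{N}$ ($R{\left(N \right)} = \frac{4}{N} + 1 = 1 + \frac{4}{N}$)
$u{\left(K \right)} = -8 - 2 K$ ($u{\left(K \right)} = - 2 \frac{4 + K}{K} K = - \frac{2 \left(4 + K\right)}{K} K = -8 - 2 K$)
$J{\left(Q,O \right)} = -6$ ($J{\left(Q,O \right)} = - 3 \left(-8 - -10\right) = - 3 \left(-8 + 10\right) = \left(-3\right) 2 = -6$)
$\left(J{\left(79,6 \right)} - 18814\right) + 15556 = \left(-6 - 18814\right) + 15556 = -18820 + 15556 = -3264$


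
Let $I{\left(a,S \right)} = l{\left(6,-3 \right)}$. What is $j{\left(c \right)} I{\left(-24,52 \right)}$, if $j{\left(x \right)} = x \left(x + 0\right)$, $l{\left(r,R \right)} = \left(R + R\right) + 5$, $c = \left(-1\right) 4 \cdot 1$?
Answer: $-16$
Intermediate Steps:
$c = -4$ ($c = \left(-4\right) 1 = -4$)
$l{\left(r,R \right)} = 5 + 2 R$ ($l{\left(r,R \right)} = 2 R + 5 = 5 + 2 R$)
$I{\left(a,S \right)} = -1$ ($I{\left(a,S \right)} = 5 + 2 \left(-3\right) = 5 - 6 = -1$)
$j{\left(x \right)} = x^{2}$ ($j{\left(x \right)} = x x = x^{2}$)
$j{\left(c \right)} I{\left(-24,52 \right)} = \left(-4\right)^{2} \left(-1\right) = 16 \left(-1\right) = -16$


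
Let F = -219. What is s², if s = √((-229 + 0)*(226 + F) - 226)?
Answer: -1829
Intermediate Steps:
s = I*√1829 (s = √((-229 + 0)*(226 - 219) - 226) = √(-229*7 - 226) = √(-1603 - 226) = √(-1829) = I*√1829 ≈ 42.767*I)
s² = (I*√1829)² = -1829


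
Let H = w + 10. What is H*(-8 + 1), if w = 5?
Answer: -105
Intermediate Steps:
H = 15 (H = 5 + 10 = 15)
H*(-8 + 1) = 15*(-8 + 1) = 15*(-7) = -105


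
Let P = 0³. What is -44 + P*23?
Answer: -44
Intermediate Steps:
P = 0
-44 + P*23 = -44 + 0*23 = -44 + 0 = -44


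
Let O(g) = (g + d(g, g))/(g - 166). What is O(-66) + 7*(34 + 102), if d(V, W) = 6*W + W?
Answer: 27674/29 ≈ 954.28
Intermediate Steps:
d(V, W) = 7*W
O(g) = 8*g/(-166 + g) (O(g) = (g + 7*g)/(g - 166) = (8*g)/(-166 + g) = 8*g/(-166 + g))
O(-66) + 7*(34 + 102) = 8*(-66)/(-166 - 66) + 7*(34 + 102) = 8*(-66)/(-232) + 7*136 = 8*(-66)*(-1/232) + 952 = 66/29 + 952 = 27674/29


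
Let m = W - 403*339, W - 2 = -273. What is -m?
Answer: 136888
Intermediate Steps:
W = -271 (W = 2 - 273 = -271)
m = -136888 (m = -271 - 403*339 = -271 - 136617 = -136888)
-m = -1*(-136888) = 136888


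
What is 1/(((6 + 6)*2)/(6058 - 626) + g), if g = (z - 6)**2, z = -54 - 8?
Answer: 679/3139699 ≈ 0.00021626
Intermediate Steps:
z = -62
g = 4624 (g = (-62 - 6)**2 = (-68)**2 = 4624)
1/(((6 + 6)*2)/(6058 - 626) + g) = 1/(((6 + 6)*2)/(6058 - 626) + 4624) = 1/((12*2)/5432 + 4624) = 1/((1/5432)*24 + 4624) = 1/(3/679 + 4624) = 1/(3139699/679) = 679/3139699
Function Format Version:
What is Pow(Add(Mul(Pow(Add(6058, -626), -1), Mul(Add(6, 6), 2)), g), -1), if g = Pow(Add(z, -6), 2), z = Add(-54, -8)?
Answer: Rational(679, 3139699) ≈ 0.00021626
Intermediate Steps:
z = -62
g = 4624 (g = Pow(Add(-62, -6), 2) = Pow(-68, 2) = 4624)
Pow(Add(Mul(Pow(Add(6058, -626), -1), Mul(Add(6, 6), 2)), g), -1) = Pow(Add(Mul(Pow(Add(6058, -626), -1), Mul(Add(6, 6), 2)), 4624), -1) = Pow(Add(Mul(Pow(5432, -1), Mul(12, 2)), 4624), -1) = Pow(Add(Mul(Rational(1, 5432), 24), 4624), -1) = Pow(Add(Rational(3, 679), 4624), -1) = Pow(Rational(3139699, 679), -1) = Rational(679, 3139699)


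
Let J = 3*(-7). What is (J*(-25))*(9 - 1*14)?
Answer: -2625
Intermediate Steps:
J = -21
(J*(-25))*(9 - 1*14) = (-21*(-25))*(9 - 1*14) = 525*(9 - 14) = 525*(-5) = -2625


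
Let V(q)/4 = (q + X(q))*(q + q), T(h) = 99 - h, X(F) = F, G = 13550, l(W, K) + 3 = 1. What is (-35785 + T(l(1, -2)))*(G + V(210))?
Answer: -25662148600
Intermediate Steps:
l(W, K) = -2 (l(W, K) = -3 + 1 = -2)
V(q) = 16*q² (V(q) = 4*((q + q)*(q + q)) = 4*((2*q)*(2*q)) = 4*(4*q²) = 16*q²)
(-35785 + T(l(1, -2)))*(G + V(210)) = (-35785 + (99 - 1*(-2)))*(13550 + 16*210²) = (-35785 + (99 + 2))*(13550 + 16*44100) = (-35785 + 101)*(13550 + 705600) = -35684*719150 = -25662148600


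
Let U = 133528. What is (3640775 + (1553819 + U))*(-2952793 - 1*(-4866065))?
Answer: 10194146635184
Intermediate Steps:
(3640775 + (1553819 + U))*(-2952793 - 1*(-4866065)) = (3640775 + (1553819 + 133528))*(-2952793 - 1*(-4866065)) = (3640775 + 1687347)*(-2952793 + 4866065) = 5328122*1913272 = 10194146635184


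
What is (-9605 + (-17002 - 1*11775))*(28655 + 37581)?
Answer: -2542270152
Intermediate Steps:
(-9605 + (-17002 - 1*11775))*(28655 + 37581) = (-9605 + (-17002 - 11775))*66236 = (-9605 - 28777)*66236 = -38382*66236 = -2542270152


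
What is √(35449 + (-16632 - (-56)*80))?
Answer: √23297 ≈ 152.63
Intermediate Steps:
√(35449 + (-16632 - (-56)*80)) = √(35449 + (-16632 - 1*(-4480))) = √(35449 + (-16632 + 4480)) = √(35449 - 12152) = √23297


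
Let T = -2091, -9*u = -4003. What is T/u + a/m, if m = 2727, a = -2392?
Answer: -60894589/10916181 ≈ -5.5784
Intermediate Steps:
u = 4003/9 (u = -⅑*(-4003) = 4003/9 ≈ 444.78)
T/u + a/m = -2091/4003/9 - 2392/2727 = -2091*9/4003 - 2392*1/2727 = -18819/4003 - 2392/2727 = -60894589/10916181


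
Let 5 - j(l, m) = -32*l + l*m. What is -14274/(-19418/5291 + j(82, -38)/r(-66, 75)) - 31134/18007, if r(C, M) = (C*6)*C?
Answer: 1076634921950202/260344143587 ≈ 4135.4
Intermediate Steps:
j(l, m) = 5 + 32*l - l*m (j(l, m) = 5 - (-32*l + l*m) = 5 + (32*l - l*m) = 5 + 32*l - l*m)
r(C, M) = 6*C² (r(C, M) = (6*C)*C = 6*C²)
-14274/(-19418/5291 + j(82, -38)/r(-66, 75)) - 31134/18007 = -14274/(-19418/5291 + (5 + 32*82 - 1*82*(-38))/((6*(-66)²))) - 31134/18007 = -14274/(-19418*1/5291 + (5 + 2624 + 3116)/((6*4356))) - 31134*1/18007 = -14274/(-19418/5291 + 5745/26136) - 31134/18007 = -14274/(-19418/5291 + 5745*(1/26136)) - 31134/18007 = -14274/(-19418/5291 + 1915/8712) - 31134/18007 = -14274/(-14457941/4190472) - 31134/18007 = -14274*(-4190472/14457941) - 31134/18007 = 59814797328/14457941 - 31134/18007 = 1076634921950202/260344143587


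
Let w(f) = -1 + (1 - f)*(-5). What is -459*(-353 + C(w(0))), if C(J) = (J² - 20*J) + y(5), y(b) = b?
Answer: 88128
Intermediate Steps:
w(f) = -6 + 5*f (w(f) = -1 + (-5 + 5*f) = -6 + 5*f)
C(J) = 5 + J² - 20*J (C(J) = (J² - 20*J) + 5 = 5 + J² - 20*J)
-459*(-353 + C(w(0))) = -459*(-353 + (5 + (-6 + 5*0)² - 20*(-6 + 5*0))) = -459*(-353 + (5 + (-6 + 0)² - 20*(-6 + 0))) = -459*(-353 + (5 + (-6)² - 20*(-6))) = -459*(-353 + (5 + 36 + 120)) = -459*(-353 + 161) = -459*(-192) = 88128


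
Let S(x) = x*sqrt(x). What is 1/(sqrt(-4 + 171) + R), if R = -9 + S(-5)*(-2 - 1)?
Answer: 1/(-9 + sqrt(167) + 15*I*sqrt(5)) ≈ 0.0034399 - 0.029412*I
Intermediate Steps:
S(x) = x**(3/2)
R = -9 + 15*I*sqrt(5) (R = -9 + (-5)**(3/2)*(-2 - 1) = -9 - 5*I*sqrt(5)*(-3) = -9 + 15*I*sqrt(5) ≈ -9.0 + 33.541*I)
1/(sqrt(-4 + 171) + R) = 1/(sqrt(-4 + 171) + (-9 + 15*I*sqrt(5))) = 1/(sqrt(167) + (-9 + 15*I*sqrt(5))) = 1/(-9 + sqrt(167) + 15*I*sqrt(5))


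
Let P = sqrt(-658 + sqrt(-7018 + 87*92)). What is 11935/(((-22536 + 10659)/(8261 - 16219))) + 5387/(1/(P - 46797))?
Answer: -2994042550273/11877 + 5387*I*sqrt(658 - sqrt(986)) ≈ -2.5209e+8 + 1.3485e+5*I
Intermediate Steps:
P = sqrt(-658 + sqrt(986)) (P = sqrt(-658 + sqrt(-7018 + 8004)) = sqrt(-658 + sqrt(986)) ≈ 25.032*I)
11935/(((-22536 + 10659)/(8261 - 16219))) + 5387/(1/(P - 46797)) = 11935/(((-22536 + 10659)/(8261 - 16219))) + 5387/(1/(sqrt(-658 + sqrt(986)) - 46797)) = 11935/((-11877/(-7958))) + 5387/(1/(-46797 + sqrt(-658 + sqrt(986)))) = 11935/((-11877*(-1/7958))) + 5387*(-46797 + sqrt(-658 + sqrt(986))) = 11935/(11877/7958) + (-252095439 + 5387*sqrt(-658 + sqrt(986))) = 11935*(7958/11877) + (-252095439 + 5387*sqrt(-658 + sqrt(986))) = 94978730/11877 + (-252095439 + 5387*sqrt(-658 + sqrt(986))) = -2994042550273/11877 + 5387*sqrt(-658 + sqrt(986))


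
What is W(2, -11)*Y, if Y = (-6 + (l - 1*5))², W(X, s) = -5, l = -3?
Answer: -980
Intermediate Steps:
Y = 196 (Y = (-6 + (-3 - 1*5))² = (-6 + (-3 - 5))² = (-6 - 8)² = (-14)² = 196)
W(2, -11)*Y = -5*196 = -980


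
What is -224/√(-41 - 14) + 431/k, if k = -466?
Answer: -431/466 + 224*I*√55/55 ≈ -0.92489 + 30.204*I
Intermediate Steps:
-224/√(-41 - 14) + 431/k = -224/√(-41 - 14) + 431/(-466) = -224*(-I*√55/55) + 431*(-1/466) = -224*(-I*√55/55) - 431/466 = -(-224)*I*√55/55 - 431/466 = 224*I*√55/55 - 431/466 = -431/466 + 224*I*√55/55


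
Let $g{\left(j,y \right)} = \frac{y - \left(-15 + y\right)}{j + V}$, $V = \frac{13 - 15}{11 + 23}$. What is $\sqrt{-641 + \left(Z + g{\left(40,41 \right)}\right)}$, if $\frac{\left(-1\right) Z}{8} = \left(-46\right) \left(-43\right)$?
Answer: $\frac{2 i \sqrt{1897716730}}{679} \approx 128.31 i$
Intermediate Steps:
$Z = -15824$ ($Z = - 8 \left(\left(-46\right) \left(-43\right)\right) = \left(-8\right) 1978 = -15824$)
$V = - \frac{1}{17}$ ($V = - \frac{2}{34} = \left(-2\right) \frac{1}{34} = - \frac{1}{17} \approx -0.058824$)
$g{\left(j,y \right)} = \frac{15}{- \frac{1}{17} + j}$ ($g{\left(j,y \right)} = \frac{y - \left(-15 + y\right)}{j - \frac{1}{17}} = \frac{15}{- \frac{1}{17} + j}$)
$\sqrt{-641 + \left(Z + g{\left(40,41 \right)}\right)} = \sqrt{-641 - \left(15824 - \frac{255}{-1 + 17 \cdot 40}\right)} = \sqrt{-641 - \left(15824 - \frac{255}{-1 + 680}\right)} = \sqrt{-641 - \left(15824 - \frac{255}{679}\right)} = \sqrt{-641 + \left(-15824 + 255 \cdot \frac{1}{679}\right)} = \sqrt{-641 + \left(-15824 + \frac{255}{679}\right)} = \sqrt{-641 - \frac{10744241}{679}} = \sqrt{- \frac{11179480}{679}} = \frac{2 i \sqrt{1897716730}}{679}$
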